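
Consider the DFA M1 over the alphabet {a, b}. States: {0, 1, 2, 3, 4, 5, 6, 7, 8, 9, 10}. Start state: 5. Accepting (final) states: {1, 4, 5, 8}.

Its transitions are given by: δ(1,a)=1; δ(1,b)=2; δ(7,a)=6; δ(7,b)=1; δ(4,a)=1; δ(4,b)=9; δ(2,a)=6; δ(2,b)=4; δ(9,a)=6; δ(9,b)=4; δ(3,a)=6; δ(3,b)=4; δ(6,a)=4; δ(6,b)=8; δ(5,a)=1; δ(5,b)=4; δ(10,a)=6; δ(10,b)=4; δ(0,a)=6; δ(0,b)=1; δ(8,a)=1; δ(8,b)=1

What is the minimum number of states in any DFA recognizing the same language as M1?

First remove the unreachable states {0,3,7,10}; 7 states remain.
P0 = {1,4,5,8} | {2,6,9}.
Refine {1,4,5,8} on symbol b: members go to different blocks, giving {1,4} and {5,8}.
Split {2,6,9} by δ(·,a) → {2,9} and {6}.
Stable partition: {1,4} | {2,9} | {5,8} | {6} — 4 equivalence classes.

4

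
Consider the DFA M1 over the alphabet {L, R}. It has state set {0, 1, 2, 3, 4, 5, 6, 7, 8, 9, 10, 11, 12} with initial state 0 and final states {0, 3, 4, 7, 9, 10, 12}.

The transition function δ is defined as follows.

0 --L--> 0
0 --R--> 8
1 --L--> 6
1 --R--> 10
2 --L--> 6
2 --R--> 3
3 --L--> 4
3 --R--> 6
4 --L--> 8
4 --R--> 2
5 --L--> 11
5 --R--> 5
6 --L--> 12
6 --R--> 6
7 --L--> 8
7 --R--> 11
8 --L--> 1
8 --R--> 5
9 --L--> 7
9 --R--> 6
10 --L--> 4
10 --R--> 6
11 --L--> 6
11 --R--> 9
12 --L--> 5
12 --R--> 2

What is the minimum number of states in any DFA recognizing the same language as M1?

6

All states are reachable from the start state.
Start with accepting vs non-accepting: {0,3,4,7,9,10,12} | {1,2,5,6,8,11}.
On input L, block {0,3,4,7,9,10,12} splits into {0,3,9,10} and {4,7,12}.
On input L, block {0,3,9,10} splits into {3,9,10} and {0}.
On input L, block {1,2,5,6,8,11} splits into {1,2,5,8,11} and {6}.
On input L, block {1,2,5,8,11} splits into {1,2,11} and {5,8}.
The partition is now stable with 6 blocks: {3,9,10} | {1,2,11} | {4,7,12} | {0} | {6} | {5,8}.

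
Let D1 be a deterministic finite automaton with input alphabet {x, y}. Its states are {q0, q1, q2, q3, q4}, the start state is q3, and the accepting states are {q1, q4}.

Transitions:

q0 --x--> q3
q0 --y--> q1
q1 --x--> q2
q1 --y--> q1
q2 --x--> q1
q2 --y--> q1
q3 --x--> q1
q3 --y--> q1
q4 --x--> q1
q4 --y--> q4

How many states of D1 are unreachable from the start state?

Starting at q3 and following transitions, the reachable set is {q1, q2, q3}. That leaves q0, q4 unreachable — 2 in total.

2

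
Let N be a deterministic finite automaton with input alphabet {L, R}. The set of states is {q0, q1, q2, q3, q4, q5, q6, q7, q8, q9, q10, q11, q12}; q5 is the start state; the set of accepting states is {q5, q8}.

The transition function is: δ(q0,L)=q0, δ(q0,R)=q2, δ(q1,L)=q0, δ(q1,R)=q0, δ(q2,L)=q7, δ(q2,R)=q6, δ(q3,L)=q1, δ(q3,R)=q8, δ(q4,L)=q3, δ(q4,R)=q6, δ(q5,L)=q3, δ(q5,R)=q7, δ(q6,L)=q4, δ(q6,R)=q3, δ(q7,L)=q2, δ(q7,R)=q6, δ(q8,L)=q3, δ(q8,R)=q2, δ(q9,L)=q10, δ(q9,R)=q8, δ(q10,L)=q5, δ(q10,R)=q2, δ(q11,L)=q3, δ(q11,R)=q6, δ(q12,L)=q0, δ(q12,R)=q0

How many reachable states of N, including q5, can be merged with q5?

States {q9,q10,q11,q12} cannot be reached from the start state, so discard them.
Start with accepting vs non-accepting: {q5,q8} | {q0,q1,q2,q3,q4,q6,q7}.
Split {q0,q1,q2,q3,q4,q6,q7} by δ(·,R) → {q0,q1,q2,q4,q6,q7} and {q3}.
Split {q0,q1,q2,q4,q6,q7} by δ(·,L) → {q0,q1,q2,q6,q7} and {q4}.
Split {q0,q1,q2,q6,q7} by δ(·,L) → {q0,q1,q2,q7} and {q6}.
Refine {q0,q1,q2,q7} on symbol R: members go to different blocks, giving {q0,q1} and {q2,q7}.
Split {q0,q1} by δ(·,R) → {q0} and {q1}.
The partition is now stable with 7 blocks: {q5,q8} | {q0} | {q3} | {q4} | {q6} | {q2,q7} | {q1}.
State q5 belongs to the block {q5,q8}, which has 2 states.

2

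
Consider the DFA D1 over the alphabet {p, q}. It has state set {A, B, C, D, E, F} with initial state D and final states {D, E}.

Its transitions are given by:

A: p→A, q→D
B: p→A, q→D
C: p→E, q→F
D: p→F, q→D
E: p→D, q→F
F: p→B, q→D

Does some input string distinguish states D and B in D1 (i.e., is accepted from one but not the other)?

Reachable states from the start: {A,B,D,F}. Unreachable: {C,E} — drop them.
P0 = {D} | {A,B,F}.
The partition is now stable with 2 blocks: {D} | {A,B,F}.
D and B end up in different blocks, so they are distinguishable. For instance, the string 'ε' is accepted from only D.

Yes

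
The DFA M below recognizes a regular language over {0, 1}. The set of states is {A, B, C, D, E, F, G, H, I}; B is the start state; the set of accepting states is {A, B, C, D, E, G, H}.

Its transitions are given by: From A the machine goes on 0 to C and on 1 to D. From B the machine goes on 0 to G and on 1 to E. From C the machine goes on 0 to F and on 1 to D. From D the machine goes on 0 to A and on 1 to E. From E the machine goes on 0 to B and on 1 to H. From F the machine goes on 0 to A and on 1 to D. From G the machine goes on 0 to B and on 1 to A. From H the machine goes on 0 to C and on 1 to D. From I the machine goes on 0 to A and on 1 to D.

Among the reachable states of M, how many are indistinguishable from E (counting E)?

States {I} cannot be reached from the start state, so discard them.
Start with accepting vs non-accepting: {A,B,C,D,E,G,H} | {F}.
Split {A,B,C,D,E,G,H} by δ(·,0) → {A,B,D,E,G,H} and {C}.
Refine {A,B,D,E,G,H} on symbol 0: members go to different blocks, giving {B,D,E,G} and {A,H}.
On input 0, block {B,D,E,G} splits into {B,E,G} and {D}.
Refine {B,E,G} on symbol 1: members go to different blocks, giving {E,G} and {B}.
No further refinement is possible. Final partition (6 blocks): {E,G} | {F} | {C} | {A,H} | {D} | {B}.
State E belongs to the block {E,G}, which has 2 states.

2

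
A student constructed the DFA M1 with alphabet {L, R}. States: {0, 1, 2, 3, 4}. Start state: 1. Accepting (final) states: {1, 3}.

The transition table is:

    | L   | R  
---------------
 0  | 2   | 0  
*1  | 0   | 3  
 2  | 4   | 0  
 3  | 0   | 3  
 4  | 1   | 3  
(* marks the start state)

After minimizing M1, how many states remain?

Every state is reachable, so we keep all 5.
Start with accepting vs non-accepting: {1,3} | {0,2,4}.
Split {0,2,4} by δ(·,L) → {0,2} and {4}.
Split {0,2} by δ(·,L) → {0} and {2}.
Stable partition: {1,3} | {0} | {4} | {2} — 4 equivalence classes.

4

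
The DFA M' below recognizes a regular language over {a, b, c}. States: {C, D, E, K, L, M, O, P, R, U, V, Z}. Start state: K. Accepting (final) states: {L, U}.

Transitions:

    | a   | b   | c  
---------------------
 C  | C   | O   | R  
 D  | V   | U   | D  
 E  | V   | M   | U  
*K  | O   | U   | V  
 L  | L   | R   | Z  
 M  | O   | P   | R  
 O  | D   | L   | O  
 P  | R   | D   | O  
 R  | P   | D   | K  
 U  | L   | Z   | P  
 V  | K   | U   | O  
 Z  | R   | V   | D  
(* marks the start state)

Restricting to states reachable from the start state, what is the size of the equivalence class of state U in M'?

States {C,E,M} cannot be reached from the start state, so discard them.
P0 = {L,U} | {D,K,O,P,R,V,Z}.
On input b, block {D,K,O,P,R,V,Z} splits into {D,K,O,V} and {P,R,Z}.
Stable partition: {L,U} | {D,K,O,V} | {P,R,Z} — 3 equivalence classes.
The equivalence class containing U is {L,U}, of size 2.

2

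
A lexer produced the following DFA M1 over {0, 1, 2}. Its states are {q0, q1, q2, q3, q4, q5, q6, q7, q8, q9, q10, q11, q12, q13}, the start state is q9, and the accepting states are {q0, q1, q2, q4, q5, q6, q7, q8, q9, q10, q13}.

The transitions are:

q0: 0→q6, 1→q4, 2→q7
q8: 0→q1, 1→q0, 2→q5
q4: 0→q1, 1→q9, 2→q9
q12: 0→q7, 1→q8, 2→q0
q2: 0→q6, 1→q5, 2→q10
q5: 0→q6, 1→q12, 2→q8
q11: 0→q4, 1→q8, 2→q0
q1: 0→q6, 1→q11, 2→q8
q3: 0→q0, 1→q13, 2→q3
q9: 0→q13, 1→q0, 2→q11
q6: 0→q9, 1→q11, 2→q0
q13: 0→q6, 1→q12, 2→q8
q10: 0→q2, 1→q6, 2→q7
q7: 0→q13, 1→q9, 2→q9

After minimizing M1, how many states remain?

7

First remove the unreachable states {q2,q3,q10}; 11 states remain.
Start with accepting vs non-accepting: {q0,q1,q4,q5,q6,q7,q8,q9,q13} | {q11,q12}.
Split {q0,q1,q4,q5,q6,q7,q8,q9,q13} by δ(·,1) → {q0,q4,q7,q8,q9} and {q1,q5,q6,q13}.
Split {q0,q4,q7,q8,q9} by δ(·,2) → {q0,q4,q7} and {q8} and {q9}.
On input 1, block {q0,q4,q7} splits into {q4,q7} and {q0}.
Split {q1,q5,q6,q13} by δ(·,0) → {q1,q5,q13} and {q6}.
Stable partition: {q4,q7} | {q11,q12} | {q1,q5,q13} | {q8} | {q9} | {q0} | {q6} — 7 equivalence classes.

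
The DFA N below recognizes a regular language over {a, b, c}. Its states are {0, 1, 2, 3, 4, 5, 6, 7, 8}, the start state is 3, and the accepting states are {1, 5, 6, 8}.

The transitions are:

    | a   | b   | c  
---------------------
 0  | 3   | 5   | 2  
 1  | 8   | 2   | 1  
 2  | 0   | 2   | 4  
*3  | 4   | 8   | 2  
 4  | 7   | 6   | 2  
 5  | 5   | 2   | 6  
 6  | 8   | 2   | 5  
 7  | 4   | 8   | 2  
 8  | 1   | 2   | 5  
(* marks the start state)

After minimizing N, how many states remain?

Every state is reachable, so we keep all 9.
Start with accepting vs non-accepting: {1,5,6,8} | {0,2,3,4,7}.
Split {0,2,3,4,7} by δ(·,b) → {0,3,4,7} and {2}.
The partition is now stable with 3 blocks: {1,5,6,8} | {0,3,4,7} | {2}.

3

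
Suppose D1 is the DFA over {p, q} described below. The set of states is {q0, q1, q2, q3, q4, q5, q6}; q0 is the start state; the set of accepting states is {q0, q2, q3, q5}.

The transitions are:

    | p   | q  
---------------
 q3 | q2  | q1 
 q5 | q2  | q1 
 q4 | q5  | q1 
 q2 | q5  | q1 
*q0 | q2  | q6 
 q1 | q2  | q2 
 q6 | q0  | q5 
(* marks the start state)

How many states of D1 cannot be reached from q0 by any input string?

Starting at q0 and following transitions, the reachable set is {q0, q1, q2, q5, q6}. That leaves q3, q4 unreachable — 2 in total.

2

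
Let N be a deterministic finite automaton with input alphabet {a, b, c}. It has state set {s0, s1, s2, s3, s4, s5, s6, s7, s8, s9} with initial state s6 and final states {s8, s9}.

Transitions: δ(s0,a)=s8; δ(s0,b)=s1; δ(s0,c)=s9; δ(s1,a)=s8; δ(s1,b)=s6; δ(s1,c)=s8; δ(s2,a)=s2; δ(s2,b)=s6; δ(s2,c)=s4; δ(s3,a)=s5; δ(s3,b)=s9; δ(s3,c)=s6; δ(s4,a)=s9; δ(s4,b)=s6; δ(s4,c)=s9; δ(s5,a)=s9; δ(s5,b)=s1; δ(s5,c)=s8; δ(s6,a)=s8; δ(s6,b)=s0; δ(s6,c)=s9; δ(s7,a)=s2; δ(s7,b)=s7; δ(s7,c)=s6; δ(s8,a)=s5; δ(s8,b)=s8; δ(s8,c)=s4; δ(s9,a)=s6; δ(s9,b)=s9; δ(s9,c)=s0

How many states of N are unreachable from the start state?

BFS from s6 reaches {s0, s1, s4, s5, s6, s8, s9}; the 3 state(s) s2, s3, s7 are never visited.

3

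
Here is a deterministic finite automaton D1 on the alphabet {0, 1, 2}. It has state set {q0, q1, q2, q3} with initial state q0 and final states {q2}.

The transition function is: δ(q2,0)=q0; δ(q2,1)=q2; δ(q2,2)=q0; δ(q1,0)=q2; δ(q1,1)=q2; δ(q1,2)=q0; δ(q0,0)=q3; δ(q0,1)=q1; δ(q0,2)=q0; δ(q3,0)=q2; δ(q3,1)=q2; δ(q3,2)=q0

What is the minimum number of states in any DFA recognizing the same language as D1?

3

All states are reachable from the start state.
Initial partition by acceptance: {q2} | {q0,q1,q3}.
On input 0, block {q0,q1,q3} splits into {q1,q3} and {q0}.
Stable partition: {q2} | {q1,q3} | {q0} — 3 equivalence classes.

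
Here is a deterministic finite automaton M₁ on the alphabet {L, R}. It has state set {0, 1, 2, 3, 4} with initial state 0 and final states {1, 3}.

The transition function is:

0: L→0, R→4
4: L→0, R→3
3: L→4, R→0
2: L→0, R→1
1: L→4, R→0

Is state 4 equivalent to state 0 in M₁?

Reachable states from the start: {0,3,4}. Unreachable: {1,2} — drop them.
Start with accepting vs non-accepting: {3} | {0,4}.
On input R, block {0,4} splits into {0} and {4}.
No further refinement is possible. Final partition (3 blocks): {3} | {0} | {4}.
4 and 0 end up in different blocks, so they are distinguishable. For instance, the string 'R' is accepted from only 4.

No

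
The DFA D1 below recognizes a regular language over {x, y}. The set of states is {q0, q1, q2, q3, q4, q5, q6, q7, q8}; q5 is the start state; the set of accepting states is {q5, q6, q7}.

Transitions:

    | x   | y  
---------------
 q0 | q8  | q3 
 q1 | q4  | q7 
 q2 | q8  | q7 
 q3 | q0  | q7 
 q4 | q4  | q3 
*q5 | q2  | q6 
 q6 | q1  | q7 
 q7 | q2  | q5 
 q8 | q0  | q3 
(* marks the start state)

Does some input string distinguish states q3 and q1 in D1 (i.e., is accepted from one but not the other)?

No

Every state is reachable, so we keep all 9.
Start with accepting vs non-accepting: {q5,q6,q7} | {q0,q1,q2,q3,q4,q8}.
On input y, block {q0,q1,q2,q3,q4,q8} splits into {q0,q4,q8} and {q1,q2,q3}.
No further refinement is possible. Final partition (3 blocks): {q5,q6,q7} | {q0,q4,q8} | {q1,q2,q3}.
q3 and q1 lie in the same block of the stable partition, so they are equivalent — no string distinguishes them.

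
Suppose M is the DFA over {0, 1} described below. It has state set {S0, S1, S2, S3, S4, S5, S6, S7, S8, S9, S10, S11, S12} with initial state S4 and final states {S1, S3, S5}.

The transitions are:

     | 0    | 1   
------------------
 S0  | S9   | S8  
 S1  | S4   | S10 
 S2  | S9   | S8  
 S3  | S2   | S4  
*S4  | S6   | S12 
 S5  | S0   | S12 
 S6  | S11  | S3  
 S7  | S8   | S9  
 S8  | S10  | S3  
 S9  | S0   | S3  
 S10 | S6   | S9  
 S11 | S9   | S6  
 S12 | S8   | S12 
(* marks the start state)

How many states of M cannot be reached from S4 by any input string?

Starting at S4 and following transitions, the reachable set is {S0, S2, S3, S4, S6, S8, S9, S10, S11, S12}. That leaves S1, S5, S7 unreachable — 3 in total.

3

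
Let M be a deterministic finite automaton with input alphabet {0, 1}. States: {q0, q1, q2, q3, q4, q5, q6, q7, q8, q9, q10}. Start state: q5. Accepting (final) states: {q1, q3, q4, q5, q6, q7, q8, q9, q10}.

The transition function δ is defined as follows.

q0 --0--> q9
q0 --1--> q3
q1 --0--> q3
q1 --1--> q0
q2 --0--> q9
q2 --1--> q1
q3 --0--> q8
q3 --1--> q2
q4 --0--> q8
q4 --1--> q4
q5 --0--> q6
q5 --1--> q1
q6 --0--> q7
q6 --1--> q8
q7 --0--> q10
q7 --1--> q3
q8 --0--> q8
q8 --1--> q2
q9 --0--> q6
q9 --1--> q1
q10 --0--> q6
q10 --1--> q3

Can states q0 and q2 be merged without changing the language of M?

Yes

First remove the unreachable states {q4}; 10 states remain.
Initial partition by acceptance: {q1,q3,q5,q6,q7,q8,q9,q10} | {q0,q2}.
Refine {q1,q3,q5,q6,q7,q8,q9,q10} on symbol 1: members go to different blocks, giving {q5,q6,q7,q9,q10} and {q1,q3,q8}.
Stable partition: {q5,q6,q7,q9,q10} | {q0,q2} | {q1,q3,q8} — 3 equivalence classes.
q0 and q2 lie in the same block of the stable partition, so they are equivalent — no string distinguishes them.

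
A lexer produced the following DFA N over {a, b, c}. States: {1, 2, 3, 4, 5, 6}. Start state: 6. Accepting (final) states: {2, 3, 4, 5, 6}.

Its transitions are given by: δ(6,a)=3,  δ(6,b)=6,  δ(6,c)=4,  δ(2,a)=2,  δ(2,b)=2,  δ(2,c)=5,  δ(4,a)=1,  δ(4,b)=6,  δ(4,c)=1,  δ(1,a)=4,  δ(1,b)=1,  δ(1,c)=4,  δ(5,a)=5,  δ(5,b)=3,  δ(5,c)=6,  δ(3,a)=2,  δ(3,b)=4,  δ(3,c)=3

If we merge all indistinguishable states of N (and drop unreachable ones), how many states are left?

6

Start with accepting vs non-accepting: {2,3,4,5,6} | {1}.
Split {2,3,4,5,6} by δ(·,a) → {2,3,5,6} and {4}.
Split {2,3,5,6} by δ(·,b) → {2,5,6} and {3}.
Refine {2,5,6} on symbol a: members go to different blocks, giving {2,5} and {6}.
Refine {2,5} on symbol b: members go to different blocks, giving {2} and {5}.
No further refinement is possible. Final partition (6 blocks): {2} | {1} | {4} | {3} | {6} | {5}.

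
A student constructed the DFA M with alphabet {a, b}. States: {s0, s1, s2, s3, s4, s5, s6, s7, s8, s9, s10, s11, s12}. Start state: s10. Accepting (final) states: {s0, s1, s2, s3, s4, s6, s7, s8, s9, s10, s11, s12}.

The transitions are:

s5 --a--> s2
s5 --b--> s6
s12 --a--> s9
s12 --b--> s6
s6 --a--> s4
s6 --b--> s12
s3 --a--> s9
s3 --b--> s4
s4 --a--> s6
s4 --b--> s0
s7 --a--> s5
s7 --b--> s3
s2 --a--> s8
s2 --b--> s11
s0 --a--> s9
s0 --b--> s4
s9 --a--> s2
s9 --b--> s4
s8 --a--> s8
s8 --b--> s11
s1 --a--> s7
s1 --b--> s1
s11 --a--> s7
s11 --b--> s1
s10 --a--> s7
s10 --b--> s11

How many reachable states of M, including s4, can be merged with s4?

2

Start with accepting vs non-accepting: {s0,s1,s2,s3,s4,s6,s7,s8,s9,s10,s11,s12} | {s5}.
Refine {s0,s1,s2,s3,s4,s6,s7,s8,s9,s10,s11,s12} on symbol a: members go to different blocks, giving {s0,s1,s2,s3,s4,s6,s8,s9,s10,s11,s12} and {s7}.
Split {s0,s1,s2,s3,s4,s6,s8,s9,s10,s11,s12} by δ(·,a) → {s0,s2,s3,s4,s6,s8,s9,s12} and {s1,s10,s11}.
Split {s0,s2,s3,s4,s6,s8,s9,s12} by δ(·,b) → {s0,s3,s4,s6,s9,s12} and {s2,s8}.
Split {s0,s3,s4,s6,s9,s12} by δ(·,a) → {s0,s3,s4,s6,s12} and {s9}.
Refine {s0,s3,s4,s6,s12} on symbol a: members go to different blocks, giving {s0,s3,s12} and {s4,s6}.
Stable partition: {s0,s3,s12} | {s5} | {s7} | {s1,s10,s11} | {s2,s8} | {s9} | {s4,s6} — 7 equivalence classes.
The equivalence class containing s4 is {s4,s6}, of size 2.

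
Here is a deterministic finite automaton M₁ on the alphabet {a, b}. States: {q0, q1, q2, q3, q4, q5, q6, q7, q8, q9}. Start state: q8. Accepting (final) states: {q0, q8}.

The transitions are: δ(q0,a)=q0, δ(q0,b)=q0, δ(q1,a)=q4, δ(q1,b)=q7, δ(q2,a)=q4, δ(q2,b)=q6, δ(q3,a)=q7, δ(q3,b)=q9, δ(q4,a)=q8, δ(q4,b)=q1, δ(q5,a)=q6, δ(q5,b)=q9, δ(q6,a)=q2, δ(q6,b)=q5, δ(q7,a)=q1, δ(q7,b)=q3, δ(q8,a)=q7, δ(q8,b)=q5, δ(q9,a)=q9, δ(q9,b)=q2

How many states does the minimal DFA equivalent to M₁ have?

Reachable states from the start: {q1,q2,q3,q4,q5,q6,q7,q8,q9}. Unreachable: {q0} — drop them.
P0 = {q8} | {q1,q2,q3,q4,q5,q6,q7,q9}.
On input a, block {q1,q2,q3,q4,q5,q6,q7,q9} splits into {q1,q2,q3,q5,q6,q7,q9} and {q4}.
Refine {q1,q2,q3,q5,q6,q7,q9} on symbol a: members go to different blocks, giving {q3,q5,q6,q7,q9} and {q1,q2}.
Split {q3,q5,q6,q7,q9} by δ(·,a) → {q3,q5,q9} and {q6,q7}.
Split {q3,q5,q9} by δ(·,a) → {q3,q5} and {q9}.
Stable partition: {q8} | {q3,q5} | {q4} | {q1,q2} | {q6,q7} | {q9} — 6 equivalence classes.

6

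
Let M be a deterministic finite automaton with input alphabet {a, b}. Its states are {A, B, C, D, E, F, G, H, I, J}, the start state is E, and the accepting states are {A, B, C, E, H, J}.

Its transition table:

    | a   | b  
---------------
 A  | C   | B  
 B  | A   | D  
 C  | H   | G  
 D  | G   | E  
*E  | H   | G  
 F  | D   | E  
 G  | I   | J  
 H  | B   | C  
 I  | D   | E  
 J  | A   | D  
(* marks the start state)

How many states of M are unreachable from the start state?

No path from E leads to F; the other 9 states are all reachable.

1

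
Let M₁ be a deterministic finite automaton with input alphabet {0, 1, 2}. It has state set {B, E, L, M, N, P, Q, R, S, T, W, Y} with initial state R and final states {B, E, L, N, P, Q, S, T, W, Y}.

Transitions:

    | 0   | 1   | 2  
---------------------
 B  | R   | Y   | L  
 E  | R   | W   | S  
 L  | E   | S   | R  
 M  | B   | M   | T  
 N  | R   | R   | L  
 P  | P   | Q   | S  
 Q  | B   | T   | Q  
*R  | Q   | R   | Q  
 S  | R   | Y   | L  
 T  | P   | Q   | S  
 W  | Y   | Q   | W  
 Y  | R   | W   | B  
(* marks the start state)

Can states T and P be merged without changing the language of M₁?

Reachable states from the start: {B,E,L,P,Q,R,S,T,W,Y}. Unreachable: {M,N} — drop them.
Start with accepting vs non-accepting: {B,E,L,P,Q,S,T,W,Y} | {R}.
On input 0, block {B,E,L,P,Q,S,T,W,Y} splits into {L,P,Q,T,W} and {B,E,S,Y}.
On input 0, block {L,P,Q,T,W} splits into {L,Q,W} and {P,T}.
Split {L,Q,W} by δ(·,1) → {Q} and {L} and {W}.
Split {B,E,S,Y} by δ(·,1) → {E,Y} and {B,S}.
Stable partition: {Q} | {R} | {E,Y} | {P,T} | {L} | {W} | {B,S} — 7 equivalence classes.
T and P lie in the same block of the stable partition, so they are equivalent — no string distinguishes them.

Yes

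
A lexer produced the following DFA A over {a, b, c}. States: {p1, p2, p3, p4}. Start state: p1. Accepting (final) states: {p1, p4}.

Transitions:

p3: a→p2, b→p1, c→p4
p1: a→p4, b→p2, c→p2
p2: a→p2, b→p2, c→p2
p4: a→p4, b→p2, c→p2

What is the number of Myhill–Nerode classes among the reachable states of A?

2

First remove the unreachable states {p3}; 3 states remain.
P0 = {p1,p4} | {p2}.
The partition is now stable with 2 blocks: {p1,p4} | {p2}.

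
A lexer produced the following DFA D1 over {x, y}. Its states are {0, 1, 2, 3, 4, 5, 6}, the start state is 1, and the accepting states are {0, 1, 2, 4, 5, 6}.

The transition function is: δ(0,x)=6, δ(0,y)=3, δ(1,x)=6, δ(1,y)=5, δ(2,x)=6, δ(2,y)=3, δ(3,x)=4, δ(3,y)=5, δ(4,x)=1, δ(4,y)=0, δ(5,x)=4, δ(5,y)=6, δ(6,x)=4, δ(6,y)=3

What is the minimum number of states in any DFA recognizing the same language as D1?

6

Reachable states from the start: {0,1,3,4,5,6}. Unreachable: {2} — drop them.
P0 = {0,1,4,5,6} | {3}.
Refine {0,1,4,5,6} on symbol y: members go to different blocks, giving {1,4,5} and {0,6}.
On input x, block {1,4,5} splits into {4,5} and {1}.
Refine {4,5} on symbol x: members go to different blocks, giving {4} and {5}.
Split {0,6} by δ(·,x) → {0} and {6}.
Stable partition: {4} | {3} | {0} | {1} | {5} | {6} — 6 equivalence classes.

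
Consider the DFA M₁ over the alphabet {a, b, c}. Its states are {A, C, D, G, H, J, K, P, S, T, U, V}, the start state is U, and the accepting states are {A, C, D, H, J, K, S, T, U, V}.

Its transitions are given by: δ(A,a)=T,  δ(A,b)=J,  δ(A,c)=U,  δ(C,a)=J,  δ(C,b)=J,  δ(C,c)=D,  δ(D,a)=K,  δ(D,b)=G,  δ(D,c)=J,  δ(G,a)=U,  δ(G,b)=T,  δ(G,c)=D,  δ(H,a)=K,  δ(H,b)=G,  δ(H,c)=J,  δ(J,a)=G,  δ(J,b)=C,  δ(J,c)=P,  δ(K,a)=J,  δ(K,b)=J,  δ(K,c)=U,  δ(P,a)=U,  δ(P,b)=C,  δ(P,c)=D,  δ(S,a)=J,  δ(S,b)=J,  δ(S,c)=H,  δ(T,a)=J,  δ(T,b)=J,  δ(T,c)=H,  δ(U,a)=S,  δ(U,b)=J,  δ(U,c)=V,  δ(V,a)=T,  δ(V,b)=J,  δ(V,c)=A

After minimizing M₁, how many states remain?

P0 = {A,C,D,H,J,K,S,T,U,V} | {G,P}.
Refine {A,C,D,H,J,K,S,T,U,V} on symbol a: members go to different blocks, giving {A,C,D,H,K,S,T,U,V} and {J}.
Refine {A,C,D,H,K,S,T,U,V} on symbol a: members go to different blocks, giving {A,D,H,U,V} and {C,K,S,T}.
On input b, block {A,D,H,U,V} splits into {A,U,V} and {D,H}.
Split {C,K,S,T} by δ(·,c) → {C,S,T} and {K}.
No further refinement is possible. Final partition (6 blocks): {A,U,V} | {G,P} | {J} | {C,S,T} | {D,H} | {K}.

6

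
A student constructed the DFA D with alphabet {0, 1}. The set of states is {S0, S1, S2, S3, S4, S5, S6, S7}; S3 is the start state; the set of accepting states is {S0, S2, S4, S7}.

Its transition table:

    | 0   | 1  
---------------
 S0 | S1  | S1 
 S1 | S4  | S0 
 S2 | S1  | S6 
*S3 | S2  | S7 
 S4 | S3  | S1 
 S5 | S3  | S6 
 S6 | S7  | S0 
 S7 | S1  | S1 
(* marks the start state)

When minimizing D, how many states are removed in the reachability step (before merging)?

1

Starting at S3 and following transitions, the reachable set is {S0, S1, S2, S3, S4, S6, S7}. That leaves S5 unreachable — 1 in total.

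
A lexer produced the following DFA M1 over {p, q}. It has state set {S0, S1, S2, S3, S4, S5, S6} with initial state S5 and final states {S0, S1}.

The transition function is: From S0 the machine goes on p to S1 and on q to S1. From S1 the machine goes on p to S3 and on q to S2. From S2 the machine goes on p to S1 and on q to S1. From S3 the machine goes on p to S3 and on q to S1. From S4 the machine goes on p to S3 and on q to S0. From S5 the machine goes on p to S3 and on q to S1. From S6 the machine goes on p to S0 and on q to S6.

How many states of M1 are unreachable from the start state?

No path from S5 leads to S0, S4, S6; the other 4 states are all reachable.

3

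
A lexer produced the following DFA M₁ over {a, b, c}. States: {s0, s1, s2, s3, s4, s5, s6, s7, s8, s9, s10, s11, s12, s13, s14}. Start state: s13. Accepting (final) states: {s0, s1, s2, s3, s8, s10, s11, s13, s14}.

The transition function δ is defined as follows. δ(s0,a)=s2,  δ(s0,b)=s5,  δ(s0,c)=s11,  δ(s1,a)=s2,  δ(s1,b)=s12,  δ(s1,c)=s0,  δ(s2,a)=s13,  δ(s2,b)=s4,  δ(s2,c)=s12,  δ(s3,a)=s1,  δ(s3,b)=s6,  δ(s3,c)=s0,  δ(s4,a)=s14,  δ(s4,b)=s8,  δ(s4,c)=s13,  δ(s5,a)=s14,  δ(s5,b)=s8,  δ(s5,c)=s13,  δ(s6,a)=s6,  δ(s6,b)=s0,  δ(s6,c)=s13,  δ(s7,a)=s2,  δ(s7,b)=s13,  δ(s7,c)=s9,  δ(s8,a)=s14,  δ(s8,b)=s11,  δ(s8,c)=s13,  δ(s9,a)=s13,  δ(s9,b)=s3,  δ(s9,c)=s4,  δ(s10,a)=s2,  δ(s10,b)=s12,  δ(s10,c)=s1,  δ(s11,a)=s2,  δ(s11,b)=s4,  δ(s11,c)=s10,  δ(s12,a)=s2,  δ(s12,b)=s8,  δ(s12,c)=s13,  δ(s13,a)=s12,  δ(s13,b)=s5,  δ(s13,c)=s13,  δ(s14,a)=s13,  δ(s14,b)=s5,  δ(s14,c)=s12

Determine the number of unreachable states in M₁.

4

Starting at s13 and following transitions, the reachable set is {s0, s1, s2, s4, s5, s8, s10, s11, s12, s13, s14}. That leaves s3, s6, s7, s9 unreachable — 4 in total.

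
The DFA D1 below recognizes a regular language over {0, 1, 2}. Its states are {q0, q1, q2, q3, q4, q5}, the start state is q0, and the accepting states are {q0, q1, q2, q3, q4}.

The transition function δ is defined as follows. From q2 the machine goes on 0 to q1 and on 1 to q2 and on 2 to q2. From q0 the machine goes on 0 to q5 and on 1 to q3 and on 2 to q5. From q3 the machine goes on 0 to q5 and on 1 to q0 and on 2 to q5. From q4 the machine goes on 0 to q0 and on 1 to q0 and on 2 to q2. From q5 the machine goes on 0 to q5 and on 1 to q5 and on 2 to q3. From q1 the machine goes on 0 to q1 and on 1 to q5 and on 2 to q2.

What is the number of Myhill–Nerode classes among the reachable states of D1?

2

Reachable states from the start: {q0,q3,q5}. Unreachable: {q1,q2,q4} — drop them.
Start with accepting vs non-accepting: {q0,q3} | {q5}.
Stable partition: {q0,q3} | {q5} — 2 equivalence classes.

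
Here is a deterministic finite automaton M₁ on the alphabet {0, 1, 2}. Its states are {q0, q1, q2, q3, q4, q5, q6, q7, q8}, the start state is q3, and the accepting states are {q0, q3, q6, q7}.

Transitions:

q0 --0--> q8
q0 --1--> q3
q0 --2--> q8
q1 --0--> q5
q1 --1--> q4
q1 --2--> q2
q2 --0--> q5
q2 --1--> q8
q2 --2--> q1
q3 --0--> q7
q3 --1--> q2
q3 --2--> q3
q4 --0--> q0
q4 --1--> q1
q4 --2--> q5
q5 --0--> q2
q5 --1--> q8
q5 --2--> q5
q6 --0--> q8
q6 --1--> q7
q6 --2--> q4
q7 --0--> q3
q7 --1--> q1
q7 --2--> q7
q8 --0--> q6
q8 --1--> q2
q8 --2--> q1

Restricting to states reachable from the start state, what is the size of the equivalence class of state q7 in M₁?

2

Every state is reachable, so we keep all 9.
Start with accepting vs non-accepting: {q0,q3,q6,q7} | {q1,q2,q4,q5,q8}.
Refine {q0,q3,q6,q7} on symbol 0: members go to different blocks, giving {q0,q6} and {q3,q7}.
Refine {q1,q2,q4,q5,q8} on symbol 0: members go to different blocks, giving {q1,q2,q5} and {q4,q8}.
Stable partition: {q0,q6} | {q1,q2,q5} | {q3,q7} | {q4,q8} — 4 equivalence classes.
The equivalence class containing q7 is {q3,q7}, of size 2.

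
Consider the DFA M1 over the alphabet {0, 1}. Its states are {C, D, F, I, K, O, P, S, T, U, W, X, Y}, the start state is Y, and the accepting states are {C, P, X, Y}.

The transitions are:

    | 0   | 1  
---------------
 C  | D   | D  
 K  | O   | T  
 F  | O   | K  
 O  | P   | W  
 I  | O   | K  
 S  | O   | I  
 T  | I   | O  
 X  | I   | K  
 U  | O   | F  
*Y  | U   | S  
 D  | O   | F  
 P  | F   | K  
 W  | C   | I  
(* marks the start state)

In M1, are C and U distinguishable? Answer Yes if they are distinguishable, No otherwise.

States {X} cannot be reached from the start state, so discard them.
P0 = {C,P,Y} | {D,F,I,K,O,S,T,U,W}.
On input 0, block {D,F,I,K,O,S,T,U,W} splits into {D,F,I,K,S,T,U} and {O,W}.
Split {D,F,I,K,S,T,U} by δ(·,0) → {D,F,I,K,S,U} and {T}.
On input 1, block {D,F,I,K,S,U} splits into {D,F,I,S,U} and {K}.
Refine {C,P,Y} on symbol 1: members go to different blocks, giving {C,Y} and {P}.
Refine {D,F,I,S,U} on symbol 1: members go to different blocks, giving {D,S,U} and {F,I}.
On input 0, block {O,W} splits into {O} and {W}.
No further refinement is possible. Final partition (8 blocks): {C,Y} | {D,S,U} | {O} | {T} | {K} | {P} | {F,I} | {W}.
C and U end up in different blocks, so they are distinguishable. For instance, the string 'ε' is accepted from only C.

Yes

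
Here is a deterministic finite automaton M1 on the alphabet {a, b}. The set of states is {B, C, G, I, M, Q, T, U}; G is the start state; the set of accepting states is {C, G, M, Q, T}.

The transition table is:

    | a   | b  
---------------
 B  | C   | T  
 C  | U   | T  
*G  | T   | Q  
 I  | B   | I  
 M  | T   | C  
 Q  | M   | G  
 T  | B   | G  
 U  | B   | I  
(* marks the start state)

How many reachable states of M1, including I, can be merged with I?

2

Initial partition by acceptance: {C,G,M,Q,T} | {B,I,U}.
Refine {C,G,M,Q,T} on symbol a: members go to different blocks, giving {G,M,Q} and {C,T}.
Refine {G,M,Q} on symbol a: members go to different blocks, giving {G,M} and {Q}.
On input b, block {G,M} splits into {G} and {M}.
On input a, block {B,I,U} splits into {I,U} and {B}.
Split {C,T} by δ(·,a) → {C} and {T}.
Stable partition: {G} | {I,U} | {C} | {Q} | {M} | {B} | {T} — 7 equivalence classes.
The equivalence class containing I is {I,U}, of size 2.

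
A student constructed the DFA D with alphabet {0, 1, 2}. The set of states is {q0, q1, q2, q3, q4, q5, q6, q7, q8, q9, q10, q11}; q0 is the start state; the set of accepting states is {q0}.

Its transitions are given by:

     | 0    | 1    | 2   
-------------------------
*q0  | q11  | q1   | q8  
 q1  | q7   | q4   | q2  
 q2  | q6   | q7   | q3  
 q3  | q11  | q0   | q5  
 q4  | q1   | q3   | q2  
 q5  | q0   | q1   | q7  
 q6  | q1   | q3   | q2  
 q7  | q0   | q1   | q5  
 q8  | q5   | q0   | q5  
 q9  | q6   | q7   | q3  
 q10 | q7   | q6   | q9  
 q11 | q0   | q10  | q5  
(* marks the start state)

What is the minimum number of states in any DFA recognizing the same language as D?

6

All states are reachable from the start state.
Initial partition by acceptance: {q0} | {q1,q2,q3,q4,q5,q6,q7,q8,q9,q10,q11}.
Split {q1,q2,q3,q4,q5,q6,q7,q8,q9,q10,q11} by δ(·,0) → {q1,q2,q3,q4,q6,q8,q9,q10} and {q5,q7,q11}.
On input 0, block {q1,q2,q3,q4,q6,q8,q9,q10} splits into {q1,q3,q8,q10} and {q2,q4,q6,q9}.
Refine {q1,q3,q8,q10} on symbol 1: members go to different blocks, giving {q1,q10} and {q3,q8}.
Refine {q2,q4,q6,q9} on symbol 0: members go to different blocks, giving {q2,q9} and {q4,q6}.
The partition is now stable with 6 blocks: {q0} | {q1,q10} | {q5,q7,q11} | {q2,q9} | {q3,q8} | {q4,q6}.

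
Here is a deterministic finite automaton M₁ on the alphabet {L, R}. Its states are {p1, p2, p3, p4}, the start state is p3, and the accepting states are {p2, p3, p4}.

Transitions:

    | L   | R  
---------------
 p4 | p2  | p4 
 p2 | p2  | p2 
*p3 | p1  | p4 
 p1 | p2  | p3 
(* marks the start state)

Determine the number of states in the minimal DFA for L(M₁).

All states are reachable from the start state.
P0 = {p2,p3,p4} | {p1}.
Refine {p2,p3,p4} on symbol L: members go to different blocks, giving {p2,p4} and {p3}.
No further refinement is possible. Final partition (3 blocks): {p2,p4} | {p1} | {p3}.

3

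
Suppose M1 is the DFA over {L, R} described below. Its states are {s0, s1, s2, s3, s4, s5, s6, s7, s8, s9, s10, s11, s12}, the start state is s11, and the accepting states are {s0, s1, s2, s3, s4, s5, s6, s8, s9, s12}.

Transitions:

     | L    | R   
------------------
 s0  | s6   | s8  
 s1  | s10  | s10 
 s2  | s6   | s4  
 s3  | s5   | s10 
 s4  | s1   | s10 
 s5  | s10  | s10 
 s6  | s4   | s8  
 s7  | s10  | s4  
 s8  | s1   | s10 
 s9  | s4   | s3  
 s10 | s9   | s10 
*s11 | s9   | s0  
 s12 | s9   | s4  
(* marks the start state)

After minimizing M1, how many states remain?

First remove the unreachable states {s2,s7,s12}; 10 states remain.
Initial partition by acceptance: {s0,s1,s3,s4,s5,s6,s8,s9} | {s10,s11}.
Refine {s0,s1,s3,s4,s5,s6,s8,s9} on symbol L: members go to different blocks, giving {s0,s3,s4,s6,s8,s9} and {s1,s5}.
Refine {s0,s3,s4,s6,s8,s9} on symbol L: members go to different blocks, giving {s0,s6,s9} and {s3,s4,s8}.
On input L, block {s0,s6,s9} splits into {s6,s9} and {s0}.
Split {s10,s11} by δ(·,R) → {s10} and {s11}.
The partition is now stable with 6 blocks: {s6,s9} | {s10} | {s1,s5} | {s3,s4,s8} | {s0} | {s11}.

6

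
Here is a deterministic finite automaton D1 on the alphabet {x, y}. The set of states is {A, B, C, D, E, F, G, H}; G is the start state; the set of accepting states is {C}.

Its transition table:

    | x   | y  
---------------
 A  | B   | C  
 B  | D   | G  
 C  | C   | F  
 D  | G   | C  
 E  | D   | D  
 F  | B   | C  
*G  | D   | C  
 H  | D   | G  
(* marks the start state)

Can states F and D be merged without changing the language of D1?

No

First remove the unreachable states {A,E,H}; 5 states remain.
Start with accepting vs non-accepting: {C} | {B,D,F,G}.
Split {B,D,F,G} by δ(·,y) → {D,F,G} and {B}.
Refine {D,F,G} on symbol x: members go to different blocks, giving {D,G} and {F}.
No further refinement is possible. Final partition (4 blocks): {C} | {D,G} | {B} | {F}.
F and D end up in different blocks, so they are distinguishable. For instance, the string 'xy' is accepted from only D.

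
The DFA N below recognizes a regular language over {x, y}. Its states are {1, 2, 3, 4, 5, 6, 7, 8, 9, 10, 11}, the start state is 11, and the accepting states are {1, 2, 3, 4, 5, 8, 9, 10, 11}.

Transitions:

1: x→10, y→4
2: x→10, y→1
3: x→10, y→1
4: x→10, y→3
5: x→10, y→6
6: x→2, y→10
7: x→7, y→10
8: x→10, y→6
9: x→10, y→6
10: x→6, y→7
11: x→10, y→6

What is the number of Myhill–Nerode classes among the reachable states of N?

5

Reachable states from the start: {1,2,3,4,6,7,10,11}. Unreachable: {5,8,9} — drop them.
Start with accepting vs non-accepting: {1,2,3,4,10,11} | {6,7}.
Refine {1,2,3,4,10,11} on symbol x: members go to different blocks, giving {1,2,3,4,11} and {10}.
Split {1,2,3,4,11} by δ(·,y) → {1,2,3,4} and {11}.
Refine {6,7} on symbol x: members go to different blocks, giving {6} and {7}.
No further refinement is possible. Final partition (5 blocks): {1,2,3,4} | {6} | {10} | {11} | {7}.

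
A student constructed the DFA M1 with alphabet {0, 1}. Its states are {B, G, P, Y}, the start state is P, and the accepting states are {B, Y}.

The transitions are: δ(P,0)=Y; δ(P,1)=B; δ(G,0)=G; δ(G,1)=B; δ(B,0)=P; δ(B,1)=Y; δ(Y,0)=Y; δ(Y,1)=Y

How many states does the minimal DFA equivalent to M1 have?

Reachable states from the start: {B,P,Y}. Unreachable: {G} — drop them.
Start with accepting vs non-accepting: {B,Y} | {P}.
On input 0, block {B,Y} splits into {Y} and {B}.
The partition is now stable with 3 blocks: {Y} | {P} | {B}.

3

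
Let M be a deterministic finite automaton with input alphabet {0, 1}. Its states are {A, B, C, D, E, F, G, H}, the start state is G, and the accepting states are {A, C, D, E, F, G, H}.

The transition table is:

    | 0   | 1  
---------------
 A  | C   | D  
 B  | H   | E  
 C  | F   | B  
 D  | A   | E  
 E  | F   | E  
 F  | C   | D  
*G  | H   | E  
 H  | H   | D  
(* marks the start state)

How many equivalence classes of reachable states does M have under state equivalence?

P0 = {A,C,D,E,F,G,H} | {B}.
Refine {A,C,D,E,F,G,H} on symbol 1: members go to different blocks, giving {A,D,E,F,G,H} and {C}.
Refine {A,D,E,F,G,H} on symbol 0: members go to different blocks, giving {D,E,G,H} and {A,F}.
Split {D,E,G,H} by δ(·,0) → {D,E} and {G,H}.
Stable partition: {D,E} | {B} | {C} | {A,F} | {G,H} — 5 equivalence classes.

5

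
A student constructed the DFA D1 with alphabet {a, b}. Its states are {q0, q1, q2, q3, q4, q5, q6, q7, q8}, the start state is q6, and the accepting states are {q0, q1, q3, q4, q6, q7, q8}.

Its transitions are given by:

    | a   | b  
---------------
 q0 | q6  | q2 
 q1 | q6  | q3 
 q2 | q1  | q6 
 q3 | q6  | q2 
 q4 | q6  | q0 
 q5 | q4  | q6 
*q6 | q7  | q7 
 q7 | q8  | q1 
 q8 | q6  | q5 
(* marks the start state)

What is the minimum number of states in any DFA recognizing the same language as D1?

5

All states are reachable from the start state.
P0 = {q0,q1,q3,q4,q6,q7,q8} | {q2,q5}.
Refine {q0,q1,q3,q4,q6,q7,q8} on symbol b: members go to different blocks, giving {q1,q4,q6,q7} and {q0,q3,q8}.
Refine {q1,q4,q6,q7} on symbol a: members go to different blocks, giving {q1,q4,q6} and {q7}.
Split {q1,q4,q6} by δ(·,a) → {q1,q4} and {q6}.
The partition is now stable with 5 blocks: {q1,q4} | {q2,q5} | {q0,q3,q8} | {q7} | {q6}.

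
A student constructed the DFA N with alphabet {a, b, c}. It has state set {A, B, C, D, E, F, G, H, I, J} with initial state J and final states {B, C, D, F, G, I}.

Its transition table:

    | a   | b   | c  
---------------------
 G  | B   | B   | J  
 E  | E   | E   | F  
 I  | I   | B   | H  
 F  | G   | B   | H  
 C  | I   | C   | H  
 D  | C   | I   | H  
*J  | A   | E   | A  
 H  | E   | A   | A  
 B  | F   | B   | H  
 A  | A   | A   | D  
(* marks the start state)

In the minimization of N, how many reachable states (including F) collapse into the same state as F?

Start with accepting vs non-accepting: {B,C,D,F,G,I} | {A,E,H,J}.
Refine {A,E,H,J} on symbol c: members go to different blocks, giving {A,E} and {H,J}.
No further refinement is possible. Final partition (3 blocks): {B,C,D,F,G,I} | {A,E} | {H,J}.
State F belongs to the block {B,C,D,F,G,I}, which has 6 states.

6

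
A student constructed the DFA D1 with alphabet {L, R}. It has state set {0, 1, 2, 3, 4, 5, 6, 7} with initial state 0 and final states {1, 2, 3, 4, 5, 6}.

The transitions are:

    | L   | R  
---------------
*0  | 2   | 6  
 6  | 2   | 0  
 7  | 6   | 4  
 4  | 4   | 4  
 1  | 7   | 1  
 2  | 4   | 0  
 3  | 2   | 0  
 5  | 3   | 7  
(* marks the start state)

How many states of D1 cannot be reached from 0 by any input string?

4

No path from 0 leads to 1, 3, 5, 7; the other 4 states are all reachable.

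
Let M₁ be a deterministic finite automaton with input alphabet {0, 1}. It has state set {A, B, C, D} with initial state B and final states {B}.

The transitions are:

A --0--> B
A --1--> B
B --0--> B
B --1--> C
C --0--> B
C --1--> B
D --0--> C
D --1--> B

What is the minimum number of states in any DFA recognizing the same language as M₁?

First remove the unreachable states {A,D}; 2 states remain.
Start with accepting vs non-accepting: {B} | {C}.
No further refinement is possible. Final partition (2 blocks): {B} | {C}.

2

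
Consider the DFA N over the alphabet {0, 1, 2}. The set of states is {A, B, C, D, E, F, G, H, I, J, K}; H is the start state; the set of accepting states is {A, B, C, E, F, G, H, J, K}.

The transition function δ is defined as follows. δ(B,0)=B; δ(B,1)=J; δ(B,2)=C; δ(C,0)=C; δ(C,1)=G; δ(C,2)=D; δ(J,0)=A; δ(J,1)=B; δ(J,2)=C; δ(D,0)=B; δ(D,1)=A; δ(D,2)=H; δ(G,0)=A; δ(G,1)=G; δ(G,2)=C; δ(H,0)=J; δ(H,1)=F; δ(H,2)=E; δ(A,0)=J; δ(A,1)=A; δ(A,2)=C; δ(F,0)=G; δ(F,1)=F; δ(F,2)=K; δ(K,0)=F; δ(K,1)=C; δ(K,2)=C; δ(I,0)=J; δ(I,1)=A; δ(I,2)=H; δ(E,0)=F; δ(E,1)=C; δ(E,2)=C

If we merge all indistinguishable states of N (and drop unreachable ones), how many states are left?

5

Reachable states from the start: {A,B,C,D,E,F,G,H,J,K}. Unreachable: {I} — drop them.
P0 = {A,B,C,E,F,G,H,J,K} | {D}.
Split {A,B,C,E,F,G,H,J,K} by δ(·,2) → {A,B,E,F,G,H,J,K} and {C}.
On input 1, block {A,B,E,F,G,H,J,K} splits into {A,B,F,G,H,J} and {E,K}.
Split {A,B,F,G,H,J} by δ(·,2) → {A,B,G,J} and {F,H}.
The partition is now stable with 5 blocks: {A,B,G,J} | {D} | {C} | {E,K} | {F,H}.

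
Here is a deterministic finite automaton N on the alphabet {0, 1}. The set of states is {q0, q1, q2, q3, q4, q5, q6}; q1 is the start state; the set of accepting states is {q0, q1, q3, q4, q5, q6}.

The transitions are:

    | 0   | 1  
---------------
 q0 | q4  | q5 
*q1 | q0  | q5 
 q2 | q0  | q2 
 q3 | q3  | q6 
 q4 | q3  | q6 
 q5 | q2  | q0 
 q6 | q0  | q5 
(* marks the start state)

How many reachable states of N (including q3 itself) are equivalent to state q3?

All states are reachable from the start state.
Start with accepting vs non-accepting: {q0,q1,q3,q4,q5,q6} | {q2}.
On input 0, block {q0,q1,q3,q4,q5,q6} splits into {q0,q1,q3,q4,q6} and {q5}.
On input 1, block {q0,q1,q3,q4,q6} splits into {q0,q1,q6} and {q3,q4}.
Refine {q0,q1,q6} on symbol 0: members go to different blocks, giving {q1,q6} and {q0}.
The partition is now stable with 5 blocks: {q1,q6} | {q2} | {q5} | {q3,q4} | {q0}.
The equivalence class containing q3 is {q3,q4}, of size 2.

2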